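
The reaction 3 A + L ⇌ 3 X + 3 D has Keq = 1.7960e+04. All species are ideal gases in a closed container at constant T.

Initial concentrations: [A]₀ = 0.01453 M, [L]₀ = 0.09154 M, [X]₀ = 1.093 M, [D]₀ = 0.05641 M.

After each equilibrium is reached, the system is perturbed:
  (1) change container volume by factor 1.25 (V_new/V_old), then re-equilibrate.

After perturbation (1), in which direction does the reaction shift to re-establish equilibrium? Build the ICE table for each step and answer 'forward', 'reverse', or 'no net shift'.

Direction: forward

Q₀ = 834.7 vs Keq = 1.7960e+04 ⇒ Q<K, forward
Step 1:
                   A          L          X          D
  init       0.01453    0.09154      1.093    0.05641
  Δ        -0.008417  -0.002806   0.008417   0.008417
  eq        0.006113    0.08873      1.101    0.06483
  solve Keq expr → x = 0.002806; check Q = 1.7960e+04
Then change container volume by factor 1.25 (V_new/V_old).
Step 2:
                   A          L          X          D
  init       0.00489    0.07099     0.8811    0.05186
  Δ       -6.1856e-04 -2.0619e-04 6.1856e-04 6.1856e-04
  eq        0.004272    0.07078     0.8818    0.05248
  solve Keq expr → x = 2.0619e-04; check Q = 1.7960e+04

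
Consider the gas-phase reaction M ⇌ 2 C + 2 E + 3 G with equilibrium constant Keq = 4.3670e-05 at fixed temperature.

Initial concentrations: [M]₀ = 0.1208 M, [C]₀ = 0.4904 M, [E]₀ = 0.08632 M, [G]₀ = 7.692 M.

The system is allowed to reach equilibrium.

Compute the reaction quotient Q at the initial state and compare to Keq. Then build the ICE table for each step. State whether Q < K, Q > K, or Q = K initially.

Q₀ = 6.751 vs Keq = 4.3670e-05 ⇒ Q>K, reverse
Step 1:
                    M           C           E           G
  Initial      0.1208      0.4904     0.08632       7.692
  Change        0.043      -0.086      -0.086      -0.129
  Equil        0.1638      0.4044  3.1798e-04       7.563
  solve Keq expr → x = -0.043; check Q = 4.3670e-05

Q₀ = 6.751; Q > K (proceeds reverse)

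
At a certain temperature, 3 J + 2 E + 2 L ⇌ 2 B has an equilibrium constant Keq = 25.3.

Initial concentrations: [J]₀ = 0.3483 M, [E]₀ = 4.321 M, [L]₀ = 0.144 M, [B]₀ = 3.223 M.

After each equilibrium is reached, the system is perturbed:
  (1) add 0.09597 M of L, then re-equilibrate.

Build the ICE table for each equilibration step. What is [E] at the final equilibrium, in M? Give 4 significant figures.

Q₀ = 635 vs Keq = 25.3 ⇒ Q>K, reverse
Step 1:
                   J          E          L          B
  init        0.3483      4.321      0.144      3.223
  Δ           0.2382     0.1588     0.1588    -0.1588
  eq          0.5865       4.48     0.3028      3.064
  solve Keq expr → x = -0.07939; check Q = 25.3
Then add 0.09597 M of L.
Step 2:
                   J          E          L          B
  init        0.5865       4.48     0.3988      3.064
  Δ         -0.05719   -0.03813   -0.03813    0.03813
  eq          0.5293      4.442     0.3606      3.102
  solve Keq expr → x = 0.01906; check Q = 25.3

[E]_eq = 4.442 M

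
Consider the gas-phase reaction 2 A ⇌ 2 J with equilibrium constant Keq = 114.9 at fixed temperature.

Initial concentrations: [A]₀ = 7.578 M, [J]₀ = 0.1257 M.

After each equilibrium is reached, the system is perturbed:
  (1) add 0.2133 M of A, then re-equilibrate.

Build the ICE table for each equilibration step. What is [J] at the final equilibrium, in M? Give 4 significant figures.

Q₀ = 2.7514e-04 vs Keq = 114.9 ⇒ Q<K, forward
Step 1:
                   A          J
  I            7.578     0.1257
  C           -6.921      6.921
  E           0.6574      7.046
  solve Keq expr → x = 3.46; check Q = 114.9
Then add 0.2133 M of A.
Step 2:
                   A          J
  I           0.8707      7.046
  C          -0.1951     0.1951
  E           0.6756      7.241
  solve Keq expr → x = 0.09755; check Q = 114.9

[J]_eq = 7.241 M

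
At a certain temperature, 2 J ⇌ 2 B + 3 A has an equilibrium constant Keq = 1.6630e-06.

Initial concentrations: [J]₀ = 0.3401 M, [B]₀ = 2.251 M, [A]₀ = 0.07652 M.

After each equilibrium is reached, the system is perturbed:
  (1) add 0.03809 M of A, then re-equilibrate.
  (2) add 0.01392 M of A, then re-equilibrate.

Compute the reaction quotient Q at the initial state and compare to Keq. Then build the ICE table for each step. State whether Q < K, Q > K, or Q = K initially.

Q₀ = 0.01963; Q > K (proceeds reverse)

Q₀ = 0.01963 vs Keq = 1.6630e-06 ⇒ Q>K, reverse
Step 1:
                   J          B          A
  Initial     0.3401      2.251    0.07652
  Change     0.04853   -0.04853   -0.07279
  Equil       0.3886      2.202   0.003727
  solve Keq expr → x = -0.02426; check Q = 1.6630e-06
Then add 0.03809 M of A.
Step 2:
                   J          B          A
  Initial     0.3886      2.202    0.04182
  Change     0.02527   -0.02527    -0.0379
  Equil       0.4139      2.177   0.003917
  solve Keq expr → x = -0.01263; check Q = 1.6630e-06
Then add 0.01392 M of A.
Step 3:
                   J          B          A
  Initial     0.4139      2.177    0.01784
  Change    0.009234  -0.009234   -0.01385
  Equil       0.4231      2.168   0.003986
  solve Keq expr → x = -0.004617; check Q = 1.6630e-06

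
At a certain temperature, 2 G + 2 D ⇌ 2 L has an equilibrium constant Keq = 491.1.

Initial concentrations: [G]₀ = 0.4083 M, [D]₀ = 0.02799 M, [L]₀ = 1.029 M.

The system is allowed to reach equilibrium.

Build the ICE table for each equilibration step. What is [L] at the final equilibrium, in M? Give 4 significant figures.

[L]_eq = 0.9648 M

Q₀ = 8107 vs Keq = 491.1 ⇒ Q>K, reverse
Step 1:
                   G          D          L
  I           0.4083    0.02799      1.029
  C          0.06416    0.06416   -0.06416
  E           0.4725    0.09215     0.9648
  solve Keq expr → x = -0.03208; check Q = 491.1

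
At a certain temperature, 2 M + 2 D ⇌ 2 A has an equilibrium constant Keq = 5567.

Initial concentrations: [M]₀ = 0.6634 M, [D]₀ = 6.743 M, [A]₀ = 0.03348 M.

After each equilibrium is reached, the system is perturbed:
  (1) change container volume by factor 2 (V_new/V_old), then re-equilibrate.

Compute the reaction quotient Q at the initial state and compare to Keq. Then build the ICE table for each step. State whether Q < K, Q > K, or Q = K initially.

Q₀ = 5.6016e-05 vs Keq = 5567 ⇒ Q<K, forward
Step 1:
                   M          D          A
  init        0.6634      6.743    0.03348
  Δ          -0.6619    -0.6619     0.6619
  eq        0.001533      6.081     0.6953
  solve Keq expr → x = 0.3309; check Q = 5567
Then change container volume by factor 2 (V_new/V_old).
Step 2:
                   M          D          A
  init    7.6626e-04      3.041     0.3477
  Δ       7.6252e-04 7.6252e-04 -7.6252e-04
  eq        0.001529      3.041     0.3469
  solve Keq expr → x = -3.8126e-04; check Q = 5567

Q₀ = 5.6016e-05; Q < K (proceeds forward)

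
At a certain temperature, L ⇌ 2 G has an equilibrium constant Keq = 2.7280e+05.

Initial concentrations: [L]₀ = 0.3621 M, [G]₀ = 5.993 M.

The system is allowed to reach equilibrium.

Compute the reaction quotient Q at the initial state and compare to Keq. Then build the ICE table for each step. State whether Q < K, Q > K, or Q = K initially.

Q₀ = 99.19; Q < K (proceeds forward)

Q₀ = 99.19 vs Keq = 2.7280e+05 ⇒ Q<K, forward
Step 1:
                  L         G
  Initial    0.3621     5.993
  Change    -0.3619    0.7239
  Equil   1.6538e-04     6.717
  solve Keq expr → x = 0.3619; check Q = 2.7280e+05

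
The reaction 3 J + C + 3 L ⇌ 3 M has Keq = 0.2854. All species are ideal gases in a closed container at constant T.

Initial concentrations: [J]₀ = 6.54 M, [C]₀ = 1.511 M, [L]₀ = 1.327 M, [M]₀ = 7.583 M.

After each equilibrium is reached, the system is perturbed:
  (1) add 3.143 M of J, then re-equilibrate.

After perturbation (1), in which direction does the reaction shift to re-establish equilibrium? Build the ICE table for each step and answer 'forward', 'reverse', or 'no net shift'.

Q₀ = 0.4415 vs Keq = 0.2854 ⇒ Q>K, reverse
Step 1:
                  J         C         L         M
  init         6.54     1.511     1.327     7.583
  Δ          0.1353   0.04511    0.1353   -0.1353
  eq          6.675     1.556     1.462     7.448
  solve Keq expr → x = -0.04511; check Q = 0.2854
Then add 3.143 M of J.
Step 2:
                  J         C         L         M
  init        9.818     1.556     1.462     7.448
  Δ         -0.3534   -0.1178   -0.3534    0.3534
  eq          9.465     1.438     1.109     7.801
  solve Keq expr → x = 0.1178; check Q = 0.2854

Direction: forward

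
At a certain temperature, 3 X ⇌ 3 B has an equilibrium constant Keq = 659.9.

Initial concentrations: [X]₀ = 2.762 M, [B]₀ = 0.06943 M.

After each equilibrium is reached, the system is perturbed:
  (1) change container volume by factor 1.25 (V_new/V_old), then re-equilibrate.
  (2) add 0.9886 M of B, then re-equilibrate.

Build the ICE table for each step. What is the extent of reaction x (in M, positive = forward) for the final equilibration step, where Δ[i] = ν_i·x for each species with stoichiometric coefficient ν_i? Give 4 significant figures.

Q₀ = 1.5884e-05 vs Keq = 659.9 ⇒ Q<K, forward
Step 1:
                   X          B
  I            2.762    0.06943
  C            -2.47       2.47
  E           0.2917       2.54
  solve Keq expr → x = 0.8234; check Q = 659.9
Then change container volume by factor 1.25 (V_new/V_old).
Step 2:
                   X          B
  I           0.2334      2.032
  C                0          0
  E           0.2334      2.032
  solve Keq expr → x = 0; check Q = 659.9
Then add 0.9886 M of B.
Step 3:
                   X          B
  I           0.2334       3.02
  C           0.1019    -0.1019
  E           0.3352      2.919
  solve Keq expr → x = -0.03395; check Q = 659.9

x = -0.03395 M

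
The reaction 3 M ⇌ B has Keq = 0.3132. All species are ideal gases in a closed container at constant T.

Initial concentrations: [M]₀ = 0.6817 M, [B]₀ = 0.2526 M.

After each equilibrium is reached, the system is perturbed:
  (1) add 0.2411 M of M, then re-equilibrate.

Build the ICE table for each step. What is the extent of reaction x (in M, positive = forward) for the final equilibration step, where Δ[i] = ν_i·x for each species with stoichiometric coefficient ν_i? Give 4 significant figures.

x = 0.05557 M

Q₀ = 0.7974 vs Keq = 0.3132 ⇒ Q>K, reverse
Step 1:
                   M          B
  I           0.6817     0.2526
  C           0.1724   -0.05746
  E           0.8541     0.1951
  solve Keq expr → x = -0.05746; check Q = 0.3132
Then add 0.2411 M of M.
Step 2:
                   M          B
  I            1.095     0.1951
  C          -0.1667    0.05557
  E           0.9285     0.2507
  solve Keq expr → x = 0.05557; check Q = 0.3132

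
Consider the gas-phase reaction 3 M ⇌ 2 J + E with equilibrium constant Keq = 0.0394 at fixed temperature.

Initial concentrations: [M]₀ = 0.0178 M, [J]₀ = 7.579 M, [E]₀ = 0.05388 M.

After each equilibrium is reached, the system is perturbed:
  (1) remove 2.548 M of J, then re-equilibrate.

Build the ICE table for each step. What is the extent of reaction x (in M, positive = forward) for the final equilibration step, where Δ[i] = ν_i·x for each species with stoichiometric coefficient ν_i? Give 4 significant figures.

x = 5.3100e-06 M

Q₀ = 5.4877e+05 vs Keq = 0.0394 ⇒ Q>K, reverse
Step 1:
                    M           J           E
  Initial      0.0178       7.579     0.05388
  Change       0.1616     -0.1078    -0.05388
  Equil        0.1794       7.471  4.0774e-06
  solve Keq expr → x = -0.05388; check Q = 0.0394
Then remove 2.548 M of J.
Step 2:
                    M           J           E
  Initial      0.1794       4.923  4.0774e-06
  Change  -1.5930e-05  1.0620e-05  5.3100e-06
  Equil        0.1794       4.923  9.3874e-06
  solve Keq expr → x = 5.3100e-06; check Q = 0.0394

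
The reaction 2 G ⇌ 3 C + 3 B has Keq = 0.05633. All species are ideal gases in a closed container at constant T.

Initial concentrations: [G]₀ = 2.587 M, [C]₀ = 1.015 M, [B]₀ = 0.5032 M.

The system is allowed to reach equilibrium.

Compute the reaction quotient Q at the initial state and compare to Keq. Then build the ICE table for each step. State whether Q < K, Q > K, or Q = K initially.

Q₀ = 0.01991; Q < K (proceeds forward)

Q₀ = 0.01991 vs Keq = 0.05633 ⇒ Q<K, forward
Step 1:
                  G         C         B
  I           2.587     1.015    0.5032
  C        -0.08003    0.1201    0.1201
  E           2.507     1.135    0.6233
  solve Keq expr → x = 0.04002; check Q = 0.05633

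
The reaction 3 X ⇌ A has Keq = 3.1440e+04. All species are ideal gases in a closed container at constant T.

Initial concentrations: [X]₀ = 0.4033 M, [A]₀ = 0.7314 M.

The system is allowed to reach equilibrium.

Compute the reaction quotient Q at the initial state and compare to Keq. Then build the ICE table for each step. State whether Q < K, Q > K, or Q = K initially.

Q₀ = 11.15 vs Keq = 3.1440e+04 ⇒ Q<K, forward
Step 1:
                    X           A
  init         0.4033      0.7314
  Δ           -0.3732      0.1244
  eq          0.03008      0.8558
  solve Keq expr → x = 0.1244; check Q = 3.1440e+04

Q₀ = 11.15; Q < K (proceeds forward)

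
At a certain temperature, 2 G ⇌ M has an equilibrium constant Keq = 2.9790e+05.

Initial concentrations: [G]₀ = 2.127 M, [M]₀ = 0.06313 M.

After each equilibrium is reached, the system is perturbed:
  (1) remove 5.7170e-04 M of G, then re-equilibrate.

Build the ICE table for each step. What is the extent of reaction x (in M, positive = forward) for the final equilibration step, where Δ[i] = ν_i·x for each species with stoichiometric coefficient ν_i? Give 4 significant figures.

Q₀ = 0.01395 vs Keq = 2.9790e+05 ⇒ Q<K, forward
Step 1:
                  G         M
  Initial     2.127   0.06313
  Change     -2.125     1.063
  Equil    0.001944     1.126
  solve Keq expr → x = 1.063; check Q = 2.9790e+05
Then remove 5.7170e-04 M of G.
Step 2:
                  G         M
  Initial  0.001372     1.126
  Change  5.7145e-04 -2.8573e-04
  Equil    0.001944     1.125
  solve Keq expr → x = -2.8573e-04; check Q = 2.9790e+05

x = -2.8573e-04 M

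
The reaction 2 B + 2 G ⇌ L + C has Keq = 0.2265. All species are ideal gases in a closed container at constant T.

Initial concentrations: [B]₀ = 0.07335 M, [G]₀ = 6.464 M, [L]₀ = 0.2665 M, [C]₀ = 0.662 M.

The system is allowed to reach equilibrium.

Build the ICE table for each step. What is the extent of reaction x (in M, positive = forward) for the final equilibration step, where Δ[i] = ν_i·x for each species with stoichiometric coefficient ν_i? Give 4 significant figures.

x = -0.02632 M

Q₀ = 0.7848 vs Keq = 0.2265 ⇒ Q>K, reverse
Step 1:
                    B           G           L           C
  I           0.07335       6.464      0.2665       0.662
  C           0.05264     0.05264    -0.02632    -0.02632
  E             0.126       6.517      0.2402      0.6357
  solve Keq expr → x = -0.02632; check Q = 0.2265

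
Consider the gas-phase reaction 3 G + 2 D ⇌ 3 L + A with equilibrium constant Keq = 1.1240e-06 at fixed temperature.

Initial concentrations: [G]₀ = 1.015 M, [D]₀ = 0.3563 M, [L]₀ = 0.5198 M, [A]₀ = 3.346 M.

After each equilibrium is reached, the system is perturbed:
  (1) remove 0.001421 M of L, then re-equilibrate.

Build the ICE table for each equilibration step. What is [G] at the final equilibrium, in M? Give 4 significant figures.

Q₀ = 3.54 vs Keq = 1.1240e-06 ⇒ Q>K, reverse
Step 1:
                  G         D         L         A
  Initial     1.015    0.3563    0.5198     3.346
  Change     0.5113    0.3409   -0.5113   -0.1704
  Equil       1.526    0.6972  0.008489     3.176
  solve Keq expr → x = -0.1704; check Q = 1.1240e-06
Then remove 0.001421 M of L.
Step 2:
                  G         D         L         A
  Initial     1.526    0.6972  0.007068     3.176
  Change  -0.001405 -9.3678e-04  0.001405 4.6839e-04
  Equil       1.525    0.6962  0.008473     3.176
  solve Keq expr → x = 4.6839e-04; check Q = 1.1240e-06

[G]_eq = 1.525 M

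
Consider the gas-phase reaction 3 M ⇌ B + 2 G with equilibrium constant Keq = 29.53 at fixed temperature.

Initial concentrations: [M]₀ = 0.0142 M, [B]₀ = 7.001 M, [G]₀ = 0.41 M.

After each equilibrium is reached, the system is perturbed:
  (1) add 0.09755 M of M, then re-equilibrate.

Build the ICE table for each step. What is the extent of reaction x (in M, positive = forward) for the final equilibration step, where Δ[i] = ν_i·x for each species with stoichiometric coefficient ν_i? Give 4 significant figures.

Q₀ = 4.1102e+05 vs Keq = 29.53 ⇒ Q>K, reverse
Step 1:
                    M           B           G
  Initial      0.0142       7.001        0.41
  Change       0.2334    -0.07779     -0.1556
  Equil        0.2476       6.923      0.2544
  solve Keq expr → x = -0.07779; check Q = 29.53
Then add 0.09755 M of M.
Step 2:
                    M           B           G
  Initial      0.3451       6.923      0.2544
  Change     -0.06846     0.02282     0.04564
  Equil        0.2767       6.946      0.3001
  solve Keq expr → x = 0.02282; check Q = 29.53

x = 0.02282 M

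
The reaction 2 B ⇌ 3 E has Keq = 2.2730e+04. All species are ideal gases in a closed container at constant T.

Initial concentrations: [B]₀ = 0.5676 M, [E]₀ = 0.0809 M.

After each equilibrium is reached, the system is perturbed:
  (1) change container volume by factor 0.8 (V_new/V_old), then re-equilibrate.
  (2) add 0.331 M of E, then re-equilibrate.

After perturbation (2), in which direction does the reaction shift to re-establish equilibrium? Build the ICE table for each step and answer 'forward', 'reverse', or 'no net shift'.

Direction: reverse

Q₀ = 0.001643 vs Keq = 2.2730e+04 ⇒ Q<K, forward
Step 1:
                  B         E
  init       0.5676    0.0809
  Δ         -0.5617    0.8426
  eq       0.005886    0.9235
  solve Keq expr → x = 0.2809; check Q = 2.2730e+04
Then change container volume by factor 0.8 (V_new/V_old).
Step 2:
                  B         E
  init     0.007358     1.154
  Δ       8.5476e-04 -0.001282
  eq       0.008213     1.153
  solve Keq expr → x = -4.2738e-04; check Q = 2.2730e+04
Then add 0.331 M of E.
Step 3:
                  B         E
  init     0.008213     1.484
  Δ        0.003712 -0.005567
  eq        0.01192     1.478
  solve Keq expr → x = -0.001856; check Q = 2.2730e+04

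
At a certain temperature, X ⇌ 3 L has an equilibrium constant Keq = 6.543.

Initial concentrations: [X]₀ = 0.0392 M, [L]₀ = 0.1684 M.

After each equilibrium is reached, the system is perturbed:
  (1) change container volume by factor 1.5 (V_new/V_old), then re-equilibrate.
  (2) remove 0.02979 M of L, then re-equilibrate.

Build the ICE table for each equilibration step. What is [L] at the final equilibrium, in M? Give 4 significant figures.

[L]_eq = 0.159 M

Q₀ = 0.1218 vs Keq = 6.543 ⇒ Q<K, forward
Step 1:
                  X         L
  Initial    0.0392    0.1684
  Change   -0.03598    0.1079
  Equil    0.003225    0.2763
  solve Keq expr → x = 0.03598; check Q = 6.543
Then change container volume by factor 1.5 (V_new/V_old).
Step 2:
                  X         L
  Initial   0.00215    0.1842
  Change   -0.00114   0.00342
  Equil     0.00101    0.1876
  solve Keq expr → x = 0.00114; check Q = 6.543
Then remove 0.02979 M of L.
Step 3:
                  X         L
  Initial   0.00101    0.1578
  Change  -3.9495e-04  0.001185
  Equil   6.1472e-04     0.159
  solve Keq expr → x = 3.9495e-04; check Q = 6.543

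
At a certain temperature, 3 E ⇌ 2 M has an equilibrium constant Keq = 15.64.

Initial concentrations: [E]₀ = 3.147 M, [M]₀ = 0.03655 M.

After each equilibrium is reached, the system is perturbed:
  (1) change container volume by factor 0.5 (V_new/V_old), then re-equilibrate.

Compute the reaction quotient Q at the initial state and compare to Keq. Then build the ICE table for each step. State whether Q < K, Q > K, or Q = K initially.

Q₀ = 4.2863e-05 vs Keq = 15.64 ⇒ Q<K, forward
Step 1:
                    E           M
  I             3.147     0.03655
  C            -2.567       1.711
  E            0.5802       1.748
  solve Keq expr → x = 0.8556; check Q = 15.64
Then change container volume by factor 0.5 (V_new/V_old).
Step 2:
                    E           M
  I              1.16       3.496
  C           -0.2144       0.143
  E            0.9459       3.638
  solve Keq expr → x = 0.07148; check Q = 15.64

Q₀ = 4.2863e-05; Q < K (proceeds forward)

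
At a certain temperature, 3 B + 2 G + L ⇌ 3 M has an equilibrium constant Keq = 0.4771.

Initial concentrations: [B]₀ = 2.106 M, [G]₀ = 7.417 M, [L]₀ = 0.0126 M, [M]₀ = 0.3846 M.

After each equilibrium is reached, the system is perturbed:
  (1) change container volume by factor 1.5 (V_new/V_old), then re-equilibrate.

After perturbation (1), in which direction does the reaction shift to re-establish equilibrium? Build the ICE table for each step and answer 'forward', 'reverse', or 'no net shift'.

Direction: reverse

Q₀ = 0.008787 vs Keq = 0.4771 ⇒ Q<K, forward
Step 1:
                    B           G           L           M
  Initial       2.106       7.417      0.0126      0.3846
  Change     -0.03683    -0.02455    -0.01228     0.03683
  Equil         2.069       7.392  3.2404e-04      0.4214
  solve Keq expr → x = 0.01228; check Q = 0.4771
Then change container volume by factor 1.5 (V_new/V_old).
Step 2:
                    B           G           L           M
  Initial       1.379       4.928  2.1602e-04       0.281
  Change     0.001497  9.9770e-04  4.9885e-04   -0.001497
  Equil         1.381       4.929  7.1487e-04      0.2795
  solve Keq expr → x = -4.9885e-04; check Q = 0.4771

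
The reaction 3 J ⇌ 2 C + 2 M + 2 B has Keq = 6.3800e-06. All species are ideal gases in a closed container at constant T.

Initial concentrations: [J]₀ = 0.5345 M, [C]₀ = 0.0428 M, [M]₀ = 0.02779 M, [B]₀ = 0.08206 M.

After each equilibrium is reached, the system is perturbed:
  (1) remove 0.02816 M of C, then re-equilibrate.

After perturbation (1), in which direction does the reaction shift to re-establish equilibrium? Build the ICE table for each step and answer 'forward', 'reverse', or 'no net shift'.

Q₀ = 6.2386e-08 vs Keq = 6.3800e-06 ⇒ Q<K, forward
Step 1:
                  J         C         M         B
  init       0.5345    0.0428   0.02779   0.08206
  Δ        -0.06721   0.04481   0.04481   0.04481
  eq         0.4673   0.08761    0.0726    0.1269
  solve Keq expr → x = 0.0224; check Q = 6.3800e-06
Then remove 0.02816 M of C.
Step 2:
                  J         C         M         B
  init       0.4673   0.05945    0.0726    0.1269
  Δ        -0.01417  0.009446  0.009446  0.009446
  eq         0.4531   0.06889   0.08204    0.1363
  solve Keq expr → x = 0.004723; check Q = 6.3800e-06

Direction: forward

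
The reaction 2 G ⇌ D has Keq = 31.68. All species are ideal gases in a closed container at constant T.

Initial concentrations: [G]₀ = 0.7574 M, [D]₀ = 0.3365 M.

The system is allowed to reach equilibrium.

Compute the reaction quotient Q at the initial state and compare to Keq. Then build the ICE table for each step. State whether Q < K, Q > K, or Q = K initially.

Q₀ = 0.5866; Q < K (proceeds forward)

Q₀ = 0.5866 vs Keq = 31.68 ⇒ Q<K, forward
Step 1:
                   G          D
  I           0.7574     0.3365
  C          -0.6148     0.3074
  E           0.1426     0.6439
  solve Keq expr → x = 0.3074; check Q = 31.68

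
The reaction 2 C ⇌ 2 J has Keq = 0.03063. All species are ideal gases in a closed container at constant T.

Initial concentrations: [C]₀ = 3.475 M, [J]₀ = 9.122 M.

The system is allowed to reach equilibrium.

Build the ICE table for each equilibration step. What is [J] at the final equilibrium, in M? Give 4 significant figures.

[J]_eq = 1.876 M

Q₀ = 6.891 vs Keq = 0.03063 ⇒ Q>K, reverse
Step 1:
                    C           J
  Initial       3.475       9.122
  Change        7.246      -7.246
  Equil         10.72       1.876
  solve Keq expr → x = -3.623; check Q = 0.03063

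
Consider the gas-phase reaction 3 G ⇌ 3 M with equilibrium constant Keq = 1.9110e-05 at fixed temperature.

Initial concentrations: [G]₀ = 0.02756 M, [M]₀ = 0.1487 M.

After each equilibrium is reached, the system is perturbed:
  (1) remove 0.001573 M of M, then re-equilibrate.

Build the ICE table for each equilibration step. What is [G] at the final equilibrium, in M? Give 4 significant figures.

[G]_eq = 0.1701 M

Q₀ = 157.1 vs Keq = 1.9110e-05 ⇒ Q>K, reverse
Step 1:
                    G           M
  I           0.02756      0.1487
  C            0.1441     -0.1441
  E            0.1717     0.00459
  solve Keq expr → x = -0.04804; check Q = 1.9110e-05
Then remove 0.001573 M of M.
Step 2:
                    G           M
  I            0.1717    0.003017
  C         -0.001532    0.001532
  E            0.1701    0.004549
  solve Keq expr → x = 5.1068e-04; check Q = 1.9110e-05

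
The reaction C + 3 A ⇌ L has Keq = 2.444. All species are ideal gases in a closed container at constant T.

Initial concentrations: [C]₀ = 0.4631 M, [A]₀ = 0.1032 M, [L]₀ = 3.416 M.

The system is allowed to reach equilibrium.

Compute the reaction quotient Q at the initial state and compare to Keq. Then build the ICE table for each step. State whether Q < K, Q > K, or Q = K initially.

Q₀ = 6711 vs Keq = 2.444 ⇒ Q>K, reverse
Step 1:
                   C          A          L
  init        0.4631     0.1032      3.416
  Δ           0.3506      1.052    -0.3506
  eq          0.8137      1.155      3.065
  solve Keq expr → x = -0.3506; check Q = 2.444

Q₀ = 6711; Q > K (proceeds reverse)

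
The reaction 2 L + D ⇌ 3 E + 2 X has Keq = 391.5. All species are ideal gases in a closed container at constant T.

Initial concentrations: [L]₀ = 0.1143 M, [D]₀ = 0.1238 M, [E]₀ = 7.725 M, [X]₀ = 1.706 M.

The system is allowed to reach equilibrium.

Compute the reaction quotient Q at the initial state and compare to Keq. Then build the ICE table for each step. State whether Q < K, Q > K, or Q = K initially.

Q₀ = 8.2955e+05; Q > K (proceeds reverse)

Q₀ = 8.2955e+05 vs Keq = 391.5 ⇒ Q>K, reverse
Step 1:
                    L           D           E           X
  I            0.1143      0.1238       7.725       1.706
  C            0.8473      0.4237      -1.271     -0.8473
  E            0.9616      0.5475       6.454      0.8587
  solve Keq expr → x = -0.4237; check Q = 391.5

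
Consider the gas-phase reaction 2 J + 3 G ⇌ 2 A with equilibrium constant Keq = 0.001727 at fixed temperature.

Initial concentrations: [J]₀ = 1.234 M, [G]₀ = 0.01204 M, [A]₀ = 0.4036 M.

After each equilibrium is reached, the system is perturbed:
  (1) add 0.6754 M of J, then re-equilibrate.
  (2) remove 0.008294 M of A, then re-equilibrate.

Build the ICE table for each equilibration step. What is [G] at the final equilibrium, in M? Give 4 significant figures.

Q₀ = 6.1290e+04 vs Keq = 0.001727 ⇒ Q>K, reverse
Step 1:
                    J           G           A
  I             1.234     0.01204      0.4036
  C            0.3745      0.5618     -0.3745
  E             1.609      0.5739     0.02906
  solve Keq expr → x = -0.1873; check Q = 0.001727
Then add 0.6754 M of J.
Step 2:
                    J           G           A
  I             2.284      0.5739     0.02906
  C          -0.01036    -0.01554     0.01036
  E             2.274      0.5583     0.03942
  solve Keq expr → x = 0.005179; check Q = 0.001727
Then remove 0.008294 M of A.
Step 3:
                    J           G           A
  I             2.274      0.5583     0.03112
  C         -0.007059    -0.01059    0.007059
  E             2.267      0.5477     0.03818
  solve Keq expr → x = 0.00353; check Q = 0.001727

[G]_eq = 0.5477 M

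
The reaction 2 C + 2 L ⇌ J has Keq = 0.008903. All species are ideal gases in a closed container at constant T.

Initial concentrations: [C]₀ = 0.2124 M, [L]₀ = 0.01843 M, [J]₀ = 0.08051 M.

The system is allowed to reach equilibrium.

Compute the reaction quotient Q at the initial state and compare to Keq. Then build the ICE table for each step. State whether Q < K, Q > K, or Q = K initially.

Q₀ = 5254; Q > K (proceeds reverse)

Q₀ = 5254 vs Keq = 0.008903 ⇒ Q>K, reverse
Step 1:
                  C         L         J
  init       0.2124   0.01843   0.08051
  Δ          0.1609    0.1609  -0.08047
  eq         0.3733    0.1794 3.9925e-05
  solve Keq expr → x = -0.08047; check Q = 0.008903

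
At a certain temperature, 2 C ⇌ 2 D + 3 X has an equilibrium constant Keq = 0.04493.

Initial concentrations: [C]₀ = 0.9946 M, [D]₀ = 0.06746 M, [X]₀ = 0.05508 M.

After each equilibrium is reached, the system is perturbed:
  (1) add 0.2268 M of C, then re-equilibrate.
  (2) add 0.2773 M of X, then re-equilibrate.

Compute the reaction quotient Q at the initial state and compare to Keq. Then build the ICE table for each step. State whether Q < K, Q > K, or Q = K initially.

Q₀ = 7.6874e-07 vs Keq = 0.04493 ⇒ Q<K, forward
Step 1:
                   C          D          X
  I           0.9946    0.06746    0.05508
  C          -0.3129     0.3129     0.4694
  E           0.6817     0.3804     0.5245
  solve Keq expr → x = 0.1565; check Q = 0.04493
Then add 0.2268 M of C.
Step 2:
                   C          D          X
  I           0.9085     0.3804     0.5245
  C         -0.03726    0.03726    0.05589
  E           0.8712     0.4177     0.5804
  solve Keq expr → x = 0.01863; check Q = 0.04493
Then add 0.2773 M of X.
Step 3:
                   C          D          X
  I           0.8712     0.4177     0.8577
  C          0.08832   -0.08832    -0.1325
  E           0.9595     0.3293     0.7252
  solve Keq expr → x = -0.04416; check Q = 0.04493

Q₀ = 7.6874e-07; Q < K (proceeds forward)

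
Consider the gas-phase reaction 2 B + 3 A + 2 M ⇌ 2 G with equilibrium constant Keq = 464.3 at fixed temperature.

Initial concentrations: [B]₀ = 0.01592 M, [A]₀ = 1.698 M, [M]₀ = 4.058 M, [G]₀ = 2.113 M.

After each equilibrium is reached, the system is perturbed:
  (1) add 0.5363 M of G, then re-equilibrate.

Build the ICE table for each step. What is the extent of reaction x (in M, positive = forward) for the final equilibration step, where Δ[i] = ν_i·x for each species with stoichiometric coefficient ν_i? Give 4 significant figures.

Q₀ = 218.5 vs Keq = 464.3 ⇒ Q<K, forward
Step 1:
                    B           A           M           G
  Initial     0.01592       1.698       4.058       2.113
  Change    -0.004889   -0.007333   -0.004889    0.004889
  Equil       0.01103       1.691       4.053       2.118
  solve Keq expr → x = 0.002444; check Q = 464.3
Then add 0.5363 M of G.
Step 2:
                    B           A           M           G
  Initial     0.01103       1.691       4.053       2.654
  Change      0.00272     0.00408     0.00272    -0.00272
  Equil       0.01375       1.695       4.056       2.651
  solve Keq expr → x = -0.00136; check Q = 464.3

x = -0.00136 M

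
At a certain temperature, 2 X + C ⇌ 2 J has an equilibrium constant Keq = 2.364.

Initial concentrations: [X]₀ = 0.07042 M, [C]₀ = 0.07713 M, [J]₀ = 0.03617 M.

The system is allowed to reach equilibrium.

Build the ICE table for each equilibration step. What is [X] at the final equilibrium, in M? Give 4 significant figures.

[X]_eq = 0.07441 M

Q₀ = 3.42 vs Keq = 2.364 ⇒ Q>K, reverse
Step 1:
                    X           C           J
  Initial     0.07042     0.07713     0.03617
  Change     0.003989    0.001994   -0.003989
  Equil       0.07441     0.07912     0.03218
  solve Keq expr → x = -0.001994; check Q = 2.364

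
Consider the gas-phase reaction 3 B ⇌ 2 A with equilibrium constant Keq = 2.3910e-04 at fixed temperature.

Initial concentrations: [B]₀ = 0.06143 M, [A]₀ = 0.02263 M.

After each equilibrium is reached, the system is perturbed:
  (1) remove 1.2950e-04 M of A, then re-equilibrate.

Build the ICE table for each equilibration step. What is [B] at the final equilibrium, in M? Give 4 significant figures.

[B]_eq = 0.09451 M

Q₀ = 2.209 vs Keq = 2.3910e-04 ⇒ Q>K, reverse
Step 1:
                   B          A
  Initial    0.06143    0.02263
  Change     0.03327   -0.02218
  Equil       0.0947 4.5062e-04
  solve Keq expr → x = -0.01109; check Q = 2.3910e-04
Then remove 1.2950e-04 M of A.
Step 2:
                   B          A
  Initial     0.0947 3.2112e-04
  Change  -1.9219e-04 1.2813e-04
  Equil      0.09451 4.4925e-04
  solve Keq expr → x = 6.4064e-05; check Q = 2.3910e-04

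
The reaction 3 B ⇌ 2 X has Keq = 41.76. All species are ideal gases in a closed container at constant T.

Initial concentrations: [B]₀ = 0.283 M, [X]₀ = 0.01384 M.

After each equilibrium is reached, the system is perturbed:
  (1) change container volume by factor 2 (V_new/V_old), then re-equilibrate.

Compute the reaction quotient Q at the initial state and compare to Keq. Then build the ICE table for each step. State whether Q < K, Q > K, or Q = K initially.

Q₀ = 0.008451; Q < K (proceeds forward)

Q₀ = 0.008451 vs Keq = 41.76 ⇒ Q<K, forward
Step 1:
                  B         X
  I           0.283   0.01384
  C         -0.2021    0.1348
  E         0.08086    0.1486
  solve Keq expr → x = 0.06738; check Q = 41.76
Then change container volume by factor 2 (V_new/V_old).
Step 2:
                  B         X
  I         0.04043    0.0743
  C        0.008031 -0.005354
  E         0.04846   0.06894
  solve Keq expr → x = -0.002677; check Q = 41.76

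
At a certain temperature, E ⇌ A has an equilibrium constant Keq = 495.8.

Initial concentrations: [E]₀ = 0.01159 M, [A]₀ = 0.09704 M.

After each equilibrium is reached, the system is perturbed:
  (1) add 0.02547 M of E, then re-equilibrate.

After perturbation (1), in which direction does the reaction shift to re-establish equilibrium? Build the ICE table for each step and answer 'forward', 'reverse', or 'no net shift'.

Q₀ = 8.373 vs Keq = 495.8 ⇒ Q<K, forward
Step 1:
                  E         A
  init      0.01159   0.09704
  Δ        -0.01137   0.01137
  eq      2.1866e-04    0.1084
  solve Keq expr → x = 0.01137; check Q = 495.8
Then add 0.02547 M of E.
Step 2:
                  E         A
  init      0.02569    0.1084
  Δ        -0.02542   0.02542
  eq      2.6993e-04    0.1338
  solve Keq expr → x = 0.02542; check Q = 495.8

Direction: forward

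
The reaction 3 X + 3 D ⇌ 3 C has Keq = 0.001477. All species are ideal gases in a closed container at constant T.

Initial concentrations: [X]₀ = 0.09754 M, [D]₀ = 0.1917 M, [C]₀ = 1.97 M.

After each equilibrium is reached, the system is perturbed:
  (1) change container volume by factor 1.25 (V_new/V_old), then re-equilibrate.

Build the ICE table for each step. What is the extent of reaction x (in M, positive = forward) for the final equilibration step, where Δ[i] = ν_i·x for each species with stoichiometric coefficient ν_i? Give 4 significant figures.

x = -0.0142 M

Q₀ = 1.1695e+06 vs Keq = 0.001477 ⇒ Q>K, reverse
Step 1:
                  X         D         C
  Initial   0.09754    0.1917      1.97
  Change      1.617     1.617    -1.617
  Equil       1.714     1.809    0.3531
  solve Keq expr → x = -0.539; check Q = 0.001477
Then change container volume by factor 1.25 (V_new/V_old).
Step 2:
                  X         D         C
  Initial     1.372     1.447    0.2825
  Change    0.04261   0.04261  -0.04261
  Equil       1.414     1.489    0.2399
  solve Keq expr → x = -0.0142; check Q = 0.001477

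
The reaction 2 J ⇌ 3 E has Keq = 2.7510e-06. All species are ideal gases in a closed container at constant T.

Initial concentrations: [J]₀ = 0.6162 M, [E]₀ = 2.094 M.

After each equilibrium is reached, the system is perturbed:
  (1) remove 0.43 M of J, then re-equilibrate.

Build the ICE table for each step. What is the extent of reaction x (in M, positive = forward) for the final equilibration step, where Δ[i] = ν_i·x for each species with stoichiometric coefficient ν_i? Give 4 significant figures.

Q₀ = 24.18 vs Keq = 2.7510e-06 ⇒ Q>K, reverse
Step 1:
                  J         E
  init       0.6162     2.094
  Δ           1.381    -2.072
  eq          1.997   0.02222
  solve Keq expr → x = -0.6906; check Q = 2.7510e-06
Then remove 0.43 M of J.
Step 2:
                  J         E
  init        1.567   0.02222
  Δ        0.002199 -0.003299
  eq           1.57   0.01892
  solve Keq expr → x = -0.0011; check Q = 2.7510e-06

x = -0.0011 M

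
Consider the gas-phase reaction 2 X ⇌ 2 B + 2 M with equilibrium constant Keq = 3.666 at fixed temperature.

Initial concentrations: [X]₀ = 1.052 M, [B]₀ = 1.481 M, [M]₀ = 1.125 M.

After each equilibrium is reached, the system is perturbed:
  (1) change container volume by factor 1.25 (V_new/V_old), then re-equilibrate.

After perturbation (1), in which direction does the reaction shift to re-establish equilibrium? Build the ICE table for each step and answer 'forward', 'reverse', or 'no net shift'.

Q₀ = 2.508 vs Keq = 3.666 ⇒ Q<K, forward
Step 1:
                    X           B           M
  Initial       1.052       1.481       1.125
  Change     -0.07574     0.07574     0.07574
  Equil        0.9763       1.557       1.201
  solve Keq expr → x = 0.03787; check Q = 3.666
Then change container volume by factor 1.25 (V_new/V_old).
Step 2:
                    X           B           M
  Initial       0.781       1.245      0.9606
  Change     -0.07134     0.07134     0.07134
  Equil        0.7097       1.317       1.032
  solve Keq expr → x = 0.03567; check Q = 3.666

Direction: forward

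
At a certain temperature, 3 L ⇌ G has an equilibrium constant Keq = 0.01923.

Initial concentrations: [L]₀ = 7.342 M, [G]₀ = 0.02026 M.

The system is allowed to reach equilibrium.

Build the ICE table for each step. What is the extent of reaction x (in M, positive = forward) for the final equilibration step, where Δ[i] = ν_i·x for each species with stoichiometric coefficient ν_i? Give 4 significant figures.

x = 1.14 M

Q₀ = 5.1191e-05 vs Keq = 0.01923 ⇒ Q<K, forward
Step 1:
                   L          G
  I            7.342    0.02026
  C            -3.42       1.14
  E            3.922       1.16
  solve Keq expr → x = 1.14; check Q = 0.01923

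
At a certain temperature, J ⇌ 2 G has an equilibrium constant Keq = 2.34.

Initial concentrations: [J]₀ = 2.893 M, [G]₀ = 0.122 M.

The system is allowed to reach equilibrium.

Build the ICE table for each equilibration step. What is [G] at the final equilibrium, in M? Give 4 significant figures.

[G]_eq = 2.108 M

Q₀ = 0.005145 vs Keq = 2.34 ⇒ Q<K, forward
Step 1:
                    J           G
  init          2.893       0.122
  Δ           -0.9932       1.986
  eq              1.9       2.108
  solve Keq expr → x = 0.9932; check Q = 2.34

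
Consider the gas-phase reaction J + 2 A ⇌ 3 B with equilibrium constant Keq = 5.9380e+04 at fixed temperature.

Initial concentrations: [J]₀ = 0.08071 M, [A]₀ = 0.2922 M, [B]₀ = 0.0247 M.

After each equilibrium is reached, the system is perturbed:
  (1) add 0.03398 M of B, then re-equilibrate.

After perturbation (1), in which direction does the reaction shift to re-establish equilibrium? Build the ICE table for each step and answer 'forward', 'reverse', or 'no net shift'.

Direction: reverse

Q₀ = 0.002187 vs Keq = 5.9380e+04 ⇒ Q<K, forward
Step 1:
                  J         A         B
  Initial   0.08071    0.2922    0.0247
  Change   -0.08069   -0.1614    0.2421
  Equil   1.8684e-05    0.1308    0.2668
  solve Keq expr → x = 0.08069; check Q = 5.9380e+04
Then add 0.03398 M of B.
Step 2:
                  J         A         B
  Initial 1.8684e-05    0.1308    0.3008
  Change  8.0743e-06 1.6149e-05 -2.4223e-05
  Equil   2.6758e-05    0.1308    0.3007
  solve Keq expr → x = -8.0743e-06; check Q = 5.9380e+04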